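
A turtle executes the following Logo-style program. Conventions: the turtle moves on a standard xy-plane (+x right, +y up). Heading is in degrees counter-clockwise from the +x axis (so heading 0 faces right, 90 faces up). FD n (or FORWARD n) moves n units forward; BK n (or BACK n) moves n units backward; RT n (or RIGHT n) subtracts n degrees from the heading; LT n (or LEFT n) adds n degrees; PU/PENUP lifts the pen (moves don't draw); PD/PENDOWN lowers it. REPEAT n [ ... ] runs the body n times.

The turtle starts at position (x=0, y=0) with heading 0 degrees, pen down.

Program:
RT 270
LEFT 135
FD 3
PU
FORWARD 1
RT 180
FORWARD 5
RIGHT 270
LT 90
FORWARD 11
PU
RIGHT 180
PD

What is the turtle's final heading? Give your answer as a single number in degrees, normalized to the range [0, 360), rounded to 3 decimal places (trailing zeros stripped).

Answer: 45

Derivation:
Executing turtle program step by step:
Start: pos=(0,0), heading=0, pen down
RT 270: heading 0 -> 90
LT 135: heading 90 -> 225
FD 3: (0,0) -> (-2.121,-2.121) [heading=225, draw]
PU: pen up
FD 1: (-2.121,-2.121) -> (-2.828,-2.828) [heading=225, move]
RT 180: heading 225 -> 45
FD 5: (-2.828,-2.828) -> (0.707,0.707) [heading=45, move]
RT 270: heading 45 -> 135
LT 90: heading 135 -> 225
FD 11: (0.707,0.707) -> (-7.071,-7.071) [heading=225, move]
PU: pen up
RT 180: heading 225 -> 45
PD: pen down
Final: pos=(-7.071,-7.071), heading=45, 1 segment(s) drawn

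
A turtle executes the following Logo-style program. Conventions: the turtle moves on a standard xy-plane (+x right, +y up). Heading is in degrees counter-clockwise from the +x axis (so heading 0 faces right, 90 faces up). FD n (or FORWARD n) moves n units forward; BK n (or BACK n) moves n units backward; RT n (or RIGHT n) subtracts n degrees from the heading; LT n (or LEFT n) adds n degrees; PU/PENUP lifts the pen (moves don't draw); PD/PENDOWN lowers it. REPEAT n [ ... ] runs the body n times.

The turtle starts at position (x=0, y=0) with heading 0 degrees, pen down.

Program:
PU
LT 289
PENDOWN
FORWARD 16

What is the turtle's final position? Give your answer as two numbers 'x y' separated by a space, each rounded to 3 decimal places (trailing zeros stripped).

Executing turtle program step by step:
Start: pos=(0,0), heading=0, pen down
PU: pen up
LT 289: heading 0 -> 289
PD: pen down
FD 16: (0,0) -> (5.209,-15.128) [heading=289, draw]
Final: pos=(5.209,-15.128), heading=289, 1 segment(s) drawn

Answer: 5.209 -15.128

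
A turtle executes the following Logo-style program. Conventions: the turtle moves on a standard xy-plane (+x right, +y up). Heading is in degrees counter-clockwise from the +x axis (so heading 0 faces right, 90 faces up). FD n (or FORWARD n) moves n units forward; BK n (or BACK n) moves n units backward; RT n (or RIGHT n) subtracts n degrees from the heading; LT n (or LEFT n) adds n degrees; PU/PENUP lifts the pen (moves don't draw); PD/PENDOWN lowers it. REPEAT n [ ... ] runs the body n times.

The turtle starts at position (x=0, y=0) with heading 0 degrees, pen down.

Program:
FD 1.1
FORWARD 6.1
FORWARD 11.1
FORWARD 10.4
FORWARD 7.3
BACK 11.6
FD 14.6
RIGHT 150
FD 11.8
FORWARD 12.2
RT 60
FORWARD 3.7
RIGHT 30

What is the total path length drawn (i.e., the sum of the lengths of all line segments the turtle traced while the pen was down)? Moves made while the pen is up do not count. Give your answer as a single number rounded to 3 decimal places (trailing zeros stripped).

Executing turtle program step by step:
Start: pos=(0,0), heading=0, pen down
FD 1.1: (0,0) -> (1.1,0) [heading=0, draw]
FD 6.1: (1.1,0) -> (7.2,0) [heading=0, draw]
FD 11.1: (7.2,0) -> (18.3,0) [heading=0, draw]
FD 10.4: (18.3,0) -> (28.7,0) [heading=0, draw]
FD 7.3: (28.7,0) -> (36,0) [heading=0, draw]
BK 11.6: (36,0) -> (24.4,0) [heading=0, draw]
FD 14.6: (24.4,0) -> (39,0) [heading=0, draw]
RT 150: heading 0 -> 210
FD 11.8: (39,0) -> (28.781,-5.9) [heading=210, draw]
FD 12.2: (28.781,-5.9) -> (18.215,-12) [heading=210, draw]
RT 60: heading 210 -> 150
FD 3.7: (18.215,-12) -> (15.011,-10.15) [heading=150, draw]
RT 30: heading 150 -> 120
Final: pos=(15.011,-10.15), heading=120, 10 segment(s) drawn

Segment lengths:
  seg 1: (0,0) -> (1.1,0), length = 1.1
  seg 2: (1.1,0) -> (7.2,0), length = 6.1
  seg 3: (7.2,0) -> (18.3,0), length = 11.1
  seg 4: (18.3,0) -> (28.7,0), length = 10.4
  seg 5: (28.7,0) -> (36,0), length = 7.3
  seg 6: (36,0) -> (24.4,0), length = 11.6
  seg 7: (24.4,0) -> (39,0), length = 14.6
  seg 8: (39,0) -> (28.781,-5.9), length = 11.8
  seg 9: (28.781,-5.9) -> (18.215,-12), length = 12.2
  seg 10: (18.215,-12) -> (15.011,-10.15), length = 3.7
Total = 89.9

Answer: 89.9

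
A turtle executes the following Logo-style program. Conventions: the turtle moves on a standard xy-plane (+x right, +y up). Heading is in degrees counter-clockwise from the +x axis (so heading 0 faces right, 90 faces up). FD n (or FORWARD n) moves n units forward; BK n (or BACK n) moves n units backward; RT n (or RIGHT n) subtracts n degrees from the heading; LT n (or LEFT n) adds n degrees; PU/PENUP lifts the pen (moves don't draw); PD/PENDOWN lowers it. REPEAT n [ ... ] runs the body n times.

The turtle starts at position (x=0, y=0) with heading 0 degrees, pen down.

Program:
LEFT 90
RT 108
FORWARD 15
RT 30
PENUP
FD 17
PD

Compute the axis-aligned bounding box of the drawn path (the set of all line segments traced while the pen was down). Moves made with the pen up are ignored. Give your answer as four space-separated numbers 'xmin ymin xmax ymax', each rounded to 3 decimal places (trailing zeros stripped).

Executing turtle program step by step:
Start: pos=(0,0), heading=0, pen down
LT 90: heading 0 -> 90
RT 108: heading 90 -> 342
FD 15: (0,0) -> (14.266,-4.635) [heading=342, draw]
RT 30: heading 342 -> 312
PU: pen up
FD 17: (14.266,-4.635) -> (25.641,-17.269) [heading=312, move]
PD: pen down
Final: pos=(25.641,-17.269), heading=312, 1 segment(s) drawn

Segment endpoints: x in {0, 14.266}, y in {-4.635, 0}
xmin=0, ymin=-4.635, xmax=14.266, ymax=0

Answer: 0 -4.635 14.266 0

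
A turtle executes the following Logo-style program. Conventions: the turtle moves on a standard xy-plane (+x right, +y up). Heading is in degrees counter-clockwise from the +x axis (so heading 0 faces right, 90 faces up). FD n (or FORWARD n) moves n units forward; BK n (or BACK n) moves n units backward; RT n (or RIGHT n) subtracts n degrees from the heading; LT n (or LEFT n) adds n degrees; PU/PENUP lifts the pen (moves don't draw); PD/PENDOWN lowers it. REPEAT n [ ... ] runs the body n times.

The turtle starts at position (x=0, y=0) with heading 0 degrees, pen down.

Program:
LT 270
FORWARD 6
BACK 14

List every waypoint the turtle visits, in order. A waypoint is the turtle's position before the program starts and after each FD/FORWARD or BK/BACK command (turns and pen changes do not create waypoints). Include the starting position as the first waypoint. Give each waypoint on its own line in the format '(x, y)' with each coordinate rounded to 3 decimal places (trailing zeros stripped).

Executing turtle program step by step:
Start: pos=(0,0), heading=0, pen down
LT 270: heading 0 -> 270
FD 6: (0,0) -> (0,-6) [heading=270, draw]
BK 14: (0,-6) -> (0,8) [heading=270, draw]
Final: pos=(0,8), heading=270, 2 segment(s) drawn
Waypoints (3 total):
(0, 0)
(0, -6)
(0, 8)

Answer: (0, 0)
(0, -6)
(0, 8)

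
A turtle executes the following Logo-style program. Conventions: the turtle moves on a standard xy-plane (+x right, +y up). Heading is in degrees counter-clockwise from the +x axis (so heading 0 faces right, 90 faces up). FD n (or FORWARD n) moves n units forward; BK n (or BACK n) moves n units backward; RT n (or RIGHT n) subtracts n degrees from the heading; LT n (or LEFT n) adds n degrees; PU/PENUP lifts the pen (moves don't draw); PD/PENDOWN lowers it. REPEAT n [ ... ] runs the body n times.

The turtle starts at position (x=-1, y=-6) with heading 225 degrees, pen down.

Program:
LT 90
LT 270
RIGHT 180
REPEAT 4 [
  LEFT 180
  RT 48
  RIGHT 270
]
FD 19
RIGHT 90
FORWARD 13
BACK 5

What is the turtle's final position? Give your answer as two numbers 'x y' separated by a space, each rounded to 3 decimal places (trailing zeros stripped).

Answer: -21.292 -9.639

Derivation:
Executing turtle program step by step:
Start: pos=(-1,-6), heading=225, pen down
LT 90: heading 225 -> 315
LT 270: heading 315 -> 225
RT 180: heading 225 -> 45
REPEAT 4 [
  -- iteration 1/4 --
  LT 180: heading 45 -> 225
  RT 48: heading 225 -> 177
  RT 270: heading 177 -> 267
  -- iteration 2/4 --
  LT 180: heading 267 -> 87
  RT 48: heading 87 -> 39
  RT 270: heading 39 -> 129
  -- iteration 3/4 --
  LT 180: heading 129 -> 309
  RT 48: heading 309 -> 261
  RT 270: heading 261 -> 351
  -- iteration 4/4 --
  LT 180: heading 351 -> 171
  RT 48: heading 171 -> 123
  RT 270: heading 123 -> 213
]
FD 19: (-1,-6) -> (-16.935,-16.348) [heading=213, draw]
RT 90: heading 213 -> 123
FD 13: (-16.935,-16.348) -> (-24.015,-5.445) [heading=123, draw]
BK 5: (-24.015,-5.445) -> (-21.292,-9.639) [heading=123, draw]
Final: pos=(-21.292,-9.639), heading=123, 3 segment(s) drawn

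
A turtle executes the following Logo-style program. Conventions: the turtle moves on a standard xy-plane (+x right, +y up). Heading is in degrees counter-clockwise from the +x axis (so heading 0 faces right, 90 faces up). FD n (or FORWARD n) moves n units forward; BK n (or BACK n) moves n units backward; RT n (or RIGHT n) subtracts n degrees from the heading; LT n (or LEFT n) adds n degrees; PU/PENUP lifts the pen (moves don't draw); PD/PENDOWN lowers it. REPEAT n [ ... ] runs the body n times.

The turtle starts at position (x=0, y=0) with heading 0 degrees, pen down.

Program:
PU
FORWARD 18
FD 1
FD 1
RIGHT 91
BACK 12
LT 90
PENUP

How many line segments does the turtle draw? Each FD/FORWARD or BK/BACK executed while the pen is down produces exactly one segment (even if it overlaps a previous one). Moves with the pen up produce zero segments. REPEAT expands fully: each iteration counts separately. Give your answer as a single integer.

Executing turtle program step by step:
Start: pos=(0,0), heading=0, pen down
PU: pen up
FD 18: (0,0) -> (18,0) [heading=0, move]
FD 1: (18,0) -> (19,0) [heading=0, move]
FD 1: (19,0) -> (20,0) [heading=0, move]
RT 91: heading 0 -> 269
BK 12: (20,0) -> (20.209,11.998) [heading=269, move]
LT 90: heading 269 -> 359
PU: pen up
Final: pos=(20.209,11.998), heading=359, 0 segment(s) drawn
Segments drawn: 0

Answer: 0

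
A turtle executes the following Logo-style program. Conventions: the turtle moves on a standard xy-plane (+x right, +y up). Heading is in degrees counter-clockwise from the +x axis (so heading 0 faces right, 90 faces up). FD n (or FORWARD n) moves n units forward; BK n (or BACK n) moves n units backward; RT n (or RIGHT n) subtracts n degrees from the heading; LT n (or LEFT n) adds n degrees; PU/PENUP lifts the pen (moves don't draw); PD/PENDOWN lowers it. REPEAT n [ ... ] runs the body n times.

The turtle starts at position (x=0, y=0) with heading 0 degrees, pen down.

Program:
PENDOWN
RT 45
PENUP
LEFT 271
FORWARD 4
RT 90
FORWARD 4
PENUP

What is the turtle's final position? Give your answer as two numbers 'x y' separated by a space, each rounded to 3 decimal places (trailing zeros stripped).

Answer: -5.656 -0.099

Derivation:
Executing turtle program step by step:
Start: pos=(0,0), heading=0, pen down
PD: pen down
RT 45: heading 0 -> 315
PU: pen up
LT 271: heading 315 -> 226
FD 4: (0,0) -> (-2.779,-2.877) [heading=226, move]
RT 90: heading 226 -> 136
FD 4: (-2.779,-2.877) -> (-5.656,-0.099) [heading=136, move]
PU: pen up
Final: pos=(-5.656,-0.099), heading=136, 0 segment(s) drawn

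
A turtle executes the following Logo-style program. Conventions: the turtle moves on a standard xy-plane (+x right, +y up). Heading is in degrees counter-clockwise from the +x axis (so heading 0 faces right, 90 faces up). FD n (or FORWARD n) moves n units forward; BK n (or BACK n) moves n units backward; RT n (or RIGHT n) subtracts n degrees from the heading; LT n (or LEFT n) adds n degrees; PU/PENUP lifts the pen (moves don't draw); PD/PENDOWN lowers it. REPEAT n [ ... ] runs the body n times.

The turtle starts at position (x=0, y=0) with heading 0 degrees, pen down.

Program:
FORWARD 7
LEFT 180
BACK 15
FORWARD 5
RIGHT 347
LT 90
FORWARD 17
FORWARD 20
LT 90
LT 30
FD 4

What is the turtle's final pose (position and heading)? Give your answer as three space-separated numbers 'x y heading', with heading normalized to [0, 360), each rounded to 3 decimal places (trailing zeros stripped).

Answer: 28.249 -33.324 43

Derivation:
Executing turtle program step by step:
Start: pos=(0,0), heading=0, pen down
FD 7: (0,0) -> (7,0) [heading=0, draw]
LT 180: heading 0 -> 180
BK 15: (7,0) -> (22,0) [heading=180, draw]
FD 5: (22,0) -> (17,0) [heading=180, draw]
RT 347: heading 180 -> 193
LT 90: heading 193 -> 283
FD 17: (17,0) -> (20.824,-16.564) [heading=283, draw]
FD 20: (20.824,-16.564) -> (25.323,-36.052) [heading=283, draw]
LT 90: heading 283 -> 13
LT 30: heading 13 -> 43
FD 4: (25.323,-36.052) -> (28.249,-33.324) [heading=43, draw]
Final: pos=(28.249,-33.324), heading=43, 6 segment(s) drawn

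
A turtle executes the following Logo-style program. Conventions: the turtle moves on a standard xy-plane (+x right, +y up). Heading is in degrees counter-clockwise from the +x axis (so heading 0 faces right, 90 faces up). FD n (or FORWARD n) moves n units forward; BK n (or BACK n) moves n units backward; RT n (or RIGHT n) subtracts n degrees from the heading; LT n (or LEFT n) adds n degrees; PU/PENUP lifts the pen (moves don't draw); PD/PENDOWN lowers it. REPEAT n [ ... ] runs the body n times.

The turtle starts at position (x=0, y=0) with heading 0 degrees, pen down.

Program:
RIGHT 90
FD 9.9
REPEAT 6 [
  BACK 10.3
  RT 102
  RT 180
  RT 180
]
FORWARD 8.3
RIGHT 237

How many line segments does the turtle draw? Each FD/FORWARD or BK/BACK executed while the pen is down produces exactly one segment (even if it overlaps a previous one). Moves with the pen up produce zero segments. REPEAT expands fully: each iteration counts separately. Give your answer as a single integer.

Executing turtle program step by step:
Start: pos=(0,0), heading=0, pen down
RT 90: heading 0 -> 270
FD 9.9: (0,0) -> (0,-9.9) [heading=270, draw]
REPEAT 6 [
  -- iteration 1/6 --
  BK 10.3: (0,-9.9) -> (0,0.4) [heading=270, draw]
  RT 102: heading 270 -> 168
  RT 180: heading 168 -> 348
  RT 180: heading 348 -> 168
  -- iteration 2/6 --
  BK 10.3: (0,0.4) -> (10.075,-1.741) [heading=168, draw]
  RT 102: heading 168 -> 66
  RT 180: heading 66 -> 246
  RT 180: heading 246 -> 66
  -- iteration 3/6 --
  BK 10.3: (10.075,-1.741) -> (5.886,-11.151) [heading=66, draw]
  RT 102: heading 66 -> 324
  RT 180: heading 324 -> 144
  RT 180: heading 144 -> 324
  -- iteration 4/6 --
  BK 10.3: (5.886,-11.151) -> (-2.447,-5.097) [heading=324, draw]
  RT 102: heading 324 -> 222
  RT 180: heading 222 -> 42
  RT 180: heading 42 -> 222
  -- iteration 5/6 --
  BK 10.3: (-2.447,-5.097) -> (5.207,1.795) [heading=222, draw]
  RT 102: heading 222 -> 120
  RT 180: heading 120 -> 300
  RT 180: heading 300 -> 120
  -- iteration 6/6 --
  BK 10.3: (5.207,1.795) -> (10.357,-7.125) [heading=120, draw]
  RT 102: heading 120 -> 18
  RT 180: heading 18 -> 198
  RT 180: heading 198 -> 18
]
FD 8.3: (10.357,-7.125) -> (18.251,-4.56) [heading=18, draw]
RT 237: heading 18 -> 141
Final: pos=(18.251,-4.56), heading=141, 8 segment(s) drawn
Segments drawn: 8

Answer: 8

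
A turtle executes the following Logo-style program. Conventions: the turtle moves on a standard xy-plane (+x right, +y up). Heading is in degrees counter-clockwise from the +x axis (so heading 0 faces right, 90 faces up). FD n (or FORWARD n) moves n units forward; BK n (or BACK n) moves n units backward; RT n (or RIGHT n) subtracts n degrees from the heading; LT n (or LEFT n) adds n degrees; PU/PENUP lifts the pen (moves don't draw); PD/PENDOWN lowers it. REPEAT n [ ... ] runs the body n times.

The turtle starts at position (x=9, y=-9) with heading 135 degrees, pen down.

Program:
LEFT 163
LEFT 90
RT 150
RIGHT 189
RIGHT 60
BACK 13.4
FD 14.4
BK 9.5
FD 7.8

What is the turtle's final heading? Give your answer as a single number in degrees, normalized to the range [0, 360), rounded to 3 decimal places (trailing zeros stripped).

Executing turtle program step by step:
Start: pos=(9,-9), heading=135, pen down
LT 163: heading 135 -> 298
LT 90: heading 298 -> 28
RT 150: heading 28 -> 238
RT 189: heading 238 -> 49
RT 60: heading 49 -> 349
BK 13.4: (9,-9) -> (-4.154,-6.443) [heading=349, draw]
FD 14.4: (-4.154,-6.443) -> (9.982,-9.191) [heading=349, draw]
BK 9.5: (9.982,-9.191) -> (0.656,-7.378) [heading=349, draw]
FD 7.8: (0.656,-7.378) -> (8.313,-8.866) [heading=349, draw]
Final: pos=(8.313,-8.866), heading=349, 4 segment(s) drawn

Answer: 349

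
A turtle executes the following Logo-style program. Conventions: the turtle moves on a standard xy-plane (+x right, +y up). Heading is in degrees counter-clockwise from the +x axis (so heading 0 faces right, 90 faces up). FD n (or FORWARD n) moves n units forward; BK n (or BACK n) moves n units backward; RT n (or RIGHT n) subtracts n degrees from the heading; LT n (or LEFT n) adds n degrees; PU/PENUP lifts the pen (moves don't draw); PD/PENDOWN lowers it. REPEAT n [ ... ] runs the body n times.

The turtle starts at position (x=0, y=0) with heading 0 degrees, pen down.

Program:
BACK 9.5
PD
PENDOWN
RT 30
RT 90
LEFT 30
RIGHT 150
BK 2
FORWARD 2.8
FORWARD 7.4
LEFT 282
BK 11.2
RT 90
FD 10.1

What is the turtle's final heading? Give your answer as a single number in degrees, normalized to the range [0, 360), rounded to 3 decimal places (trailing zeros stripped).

Executing turtle program step by step:
Start: pos=(0,0), heading=0, pen down
BK 9.5: (0,0) -> (-9.5,0) [heading=0, draw]
PD: pen down
PD: pen down
RT 30: heading 0 -> 330
RT 90: heading 330 -> 240
LT 30: heading 240 -> 270
RT 150: heading 270 -> 120
BK 2: (-9.5,0) -> (-8.5,-1.732) [heading=120, draw]
FD 2.8: (-8.5,-1.732) -> (-9.9,0.693) [heading=120, draw]
FD 7.4: (-9.9,0.693) -> (-13.6,7.101) [heading=120, draw]
LT 282: heading 120 -> 42
BK 11.2: (-13.6,7.101) -> (-21.923,-0.393) [heading=42, draw]
RT 90: heading 42 -> 312
FD 10.1: (-21.923,-0.393) -> (-15.165,-7.899) [heading=312, draw]
Final: pos=(-15.165,-7.899), heading=312, 6 segment(s) drawn

Answer: 312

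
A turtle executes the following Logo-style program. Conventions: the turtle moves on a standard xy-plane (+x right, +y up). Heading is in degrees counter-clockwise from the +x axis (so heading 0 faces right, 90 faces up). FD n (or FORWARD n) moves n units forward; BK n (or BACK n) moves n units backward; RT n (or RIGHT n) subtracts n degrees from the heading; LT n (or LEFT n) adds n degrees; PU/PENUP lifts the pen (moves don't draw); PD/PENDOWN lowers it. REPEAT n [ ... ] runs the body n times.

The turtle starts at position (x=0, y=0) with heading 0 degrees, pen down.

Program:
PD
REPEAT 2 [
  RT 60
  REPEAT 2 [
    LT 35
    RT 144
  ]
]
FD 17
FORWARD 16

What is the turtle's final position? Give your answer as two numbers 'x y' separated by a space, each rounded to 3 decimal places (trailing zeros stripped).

Executing turtle program step by step:
Start: pos=(0,0), heading=0, pen down
PD: pen down
REPEAT 2 [
  -- iteration 1/2 --
  RT 60: heading 0 -> 300
  REPEAT 2 [
    -- iteration 1/2 --
    LT 35: heading 300 -> 335
    RT 144: heading 335 -> 191
    -- iteration 2/2 --
    LT 35: heading 191 -> 226
    RT 144: heading 226 -> 82
  ]
  -- iteration 2/2 --
  RT 60: heading 82 -> 22
  REPEAT 2 [
    -- iteration 1/2 --
    LT 35: heading 22 -> 57
    RT 144: heading 57 -> 273
    -- iteration 2/2 --
    LT 35: heading 273 -> 308
    RT 144: heading 308 -> 164
  ]
]
FD 17: (0,0) -> (-16.341,4.686) [heading=164, draw]
FD 16: (-16.341,4.686) -> (-31.722,9.096) [heading=164, draw]
Final: pos=(-31.722,9.096), heading=164, 2 segment(s) drawn

Answer: -31.722 9.096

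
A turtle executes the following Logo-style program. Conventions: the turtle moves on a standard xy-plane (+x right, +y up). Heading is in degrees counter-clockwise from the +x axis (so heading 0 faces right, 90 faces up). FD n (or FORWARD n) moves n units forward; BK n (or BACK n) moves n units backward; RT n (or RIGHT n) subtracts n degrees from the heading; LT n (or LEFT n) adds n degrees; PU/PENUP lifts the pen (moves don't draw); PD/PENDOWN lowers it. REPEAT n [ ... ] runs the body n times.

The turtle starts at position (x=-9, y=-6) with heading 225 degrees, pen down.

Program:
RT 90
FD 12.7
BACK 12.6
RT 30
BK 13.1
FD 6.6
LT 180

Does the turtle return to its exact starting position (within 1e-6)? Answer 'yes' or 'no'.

Executing turtle program step by step:
Start: pos=(-9,-6), heading=225, pen down
RT 90: heading 225 -> 135
FD 12.7: (-9,-6) -> (-17.98,2.98) [heading=135, draw]
BK 12.6: (-17.98,2.98) -> (-9.071,-5.929) [heading=135, draw]
RT 30: heading 135 -> 105
BK 13.1: (-9.071,-5.929) -> (-5.68,-18.583) [heading=105, draw]
FD 6.6: (-5.68,-18.583) -> (-7.388,-12.208) [heading=105, draw]
LT 180: heading 105 -> 285
Final: pos=(-7.388,-12.208), heading=285, 4 segment(s) drawn

Start position: (-9, -6)
Final position: (-7.388, -12.208)
Distance = 6.414; >= 1e-6 -> NOT closed

Answer: no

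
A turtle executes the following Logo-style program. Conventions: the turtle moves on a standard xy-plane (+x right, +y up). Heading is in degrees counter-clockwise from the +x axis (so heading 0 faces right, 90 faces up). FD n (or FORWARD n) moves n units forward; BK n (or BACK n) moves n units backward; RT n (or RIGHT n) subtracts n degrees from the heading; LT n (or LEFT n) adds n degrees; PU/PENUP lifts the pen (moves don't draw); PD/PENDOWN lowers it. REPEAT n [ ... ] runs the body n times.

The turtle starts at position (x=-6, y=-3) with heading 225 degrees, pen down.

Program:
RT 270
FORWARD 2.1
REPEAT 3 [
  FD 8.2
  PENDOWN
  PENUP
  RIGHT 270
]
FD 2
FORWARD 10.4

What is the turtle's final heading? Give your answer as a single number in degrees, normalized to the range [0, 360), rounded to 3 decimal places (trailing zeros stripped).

Executing turtle program step by step:
Start: pos=(-6,-3), heading=225, pen down
RT 270: heading 225 -> 315
FD 2.1: (-6,-3) -> (-4.515,-4.485) [heading=315, draw]
REPEAT 3 [
  -- iteration 1/3 --
  FD 8.2: (-4.515,-4.485) -> (1.283,-10.283) [heading=315, draw]
  PD: pen down
  PU: pen up
  RT 270: heading 315 -> 45
  -- iteration 2/3 --
  FD 8.2: (1.283,-10.283) -> (7.081,-4.485) [heading=45, move]
  PD: pen down
  PU: pen up
  RT 270: heading 45 -> 135
  -- iteration 3/3 --
  FD 8.2: (7.081,-4.485) -> (1.283,1.313) [heading=135, move]
  PD: pen down
  PU: pen up
  RT 270: heading 135 -> 225
]
FD 2: (1.283,1.313) -> (-0.131,-0.101) [heading=225, move]
FD 10.4: (-0.131,-0.101) -> (-7.485,-7.455) [heading=225, move]
Final: pos=(-7.485,-7.455), heading=225, 2 segment(s) drawn

Answer: 225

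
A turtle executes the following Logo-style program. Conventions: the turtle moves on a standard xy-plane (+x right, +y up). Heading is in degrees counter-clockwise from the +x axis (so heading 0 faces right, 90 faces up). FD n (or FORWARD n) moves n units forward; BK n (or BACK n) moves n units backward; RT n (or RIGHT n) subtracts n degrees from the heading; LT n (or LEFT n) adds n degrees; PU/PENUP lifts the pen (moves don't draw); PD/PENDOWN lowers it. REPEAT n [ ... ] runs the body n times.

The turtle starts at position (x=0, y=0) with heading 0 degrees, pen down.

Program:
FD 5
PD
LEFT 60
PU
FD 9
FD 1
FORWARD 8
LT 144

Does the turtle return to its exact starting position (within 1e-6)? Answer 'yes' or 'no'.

Executing turtle program step by step:
Start: pos=(0,0), heading=0, pen down
FD 5: (0,0) -> (5,0) [heading=0, draw]
PD: pen down
LT 60: heading 0 -> 60
PU: pen up
FD 9: (5,0) -> (9.5,7.794) [heading=60, move]
FD 1: (9.5,7.794) -> (10,8.66) [heading=60, move]
FD 8: (10,8.66) -> (14,15.588) [heading=60, move]
LT 144: heading 60 -> 204
Final: pos=(14,15.588), heading=204, 1 segment(s) drawn

Start position: (0, 0)
Final position: (14, 15.588)
Distance = 20.952; >= 1e-6 -> NOT closed

Answer: no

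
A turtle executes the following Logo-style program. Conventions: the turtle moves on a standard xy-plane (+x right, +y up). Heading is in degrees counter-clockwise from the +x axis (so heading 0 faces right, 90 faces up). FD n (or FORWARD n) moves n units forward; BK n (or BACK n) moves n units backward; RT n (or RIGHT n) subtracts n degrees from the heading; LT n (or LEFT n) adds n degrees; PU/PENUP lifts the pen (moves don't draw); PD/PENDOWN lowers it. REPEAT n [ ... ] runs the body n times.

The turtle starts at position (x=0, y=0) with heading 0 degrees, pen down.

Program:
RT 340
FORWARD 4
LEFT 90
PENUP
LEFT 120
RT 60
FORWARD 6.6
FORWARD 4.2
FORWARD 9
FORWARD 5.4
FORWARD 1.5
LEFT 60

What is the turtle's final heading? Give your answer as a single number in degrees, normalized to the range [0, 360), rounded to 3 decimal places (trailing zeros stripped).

Answer: 230

Derivation:
Executing turtle program step by step:
Start: pos=(0,0), heading=0, pen down
RT 340: heading 0 -> 20
FD 4: (0,0) -> (3.759,1.368) [heading=20, draw]
LT 90: heading 20 -> 110
PU: pen up
LT 120: heading 110 -> 230
RT 60: heading 230 -> 170
FD 6.6: (3.759,1.368) -> (-2.741,2.514) [heading=170, move]
FD 4.2: (-2.741,2.514) -> (-6.877,3.243) [heading=170, move]
FD 9: (-6.877,3.243) -> (-15.74,4.806) [heading=170, move]
FD 5.4: (-15.74,4.806) -> (-21.058,5.744) [heading=170, move]
FD 1.5: (-21.058,5.744) -> (-22.536,6.004) [heading=170, move]
LT 60: heading 170 -> 230
Final: pos=(-22.536,6.004), heading=230, 1 segment(s) drawn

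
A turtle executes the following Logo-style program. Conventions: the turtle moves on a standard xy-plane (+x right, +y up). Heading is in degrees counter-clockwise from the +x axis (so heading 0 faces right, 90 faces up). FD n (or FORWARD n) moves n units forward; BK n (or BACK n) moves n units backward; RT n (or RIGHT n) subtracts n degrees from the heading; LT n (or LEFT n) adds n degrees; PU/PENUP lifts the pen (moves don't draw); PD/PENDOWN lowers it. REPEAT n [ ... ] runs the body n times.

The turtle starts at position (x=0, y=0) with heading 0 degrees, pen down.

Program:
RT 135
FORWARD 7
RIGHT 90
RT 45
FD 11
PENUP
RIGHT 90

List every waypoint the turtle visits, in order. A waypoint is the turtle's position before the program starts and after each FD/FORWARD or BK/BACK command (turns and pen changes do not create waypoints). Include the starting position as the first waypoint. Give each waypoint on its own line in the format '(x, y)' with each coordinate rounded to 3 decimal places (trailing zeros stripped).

Executing turtle program step by step:
Start: pos=(0,0), heading=0, pen down
RT 135: heading 0 -> 225
FD 7: (0,0) -> (-4.95,-4.95) [heading=225, draw]
RT 90: heading 225 -> 135
RT 45: heading 135 -> 90
FD 11: (-4.95,-4.95) -> (-4.95,6.05) [heading=90, draw]
PU: pen up
RT 90: heading 90 -> 0
Final: pos=(-4.95,6.05), heading=0, 2 segment(s) drawn
Waypoints (3 total):
(0, 0)
(-4.95, -4.95)
(-4.95, 6.05)

Answer: (0, 0)
(-4.95, -4.95)
(-4.95, 6.05)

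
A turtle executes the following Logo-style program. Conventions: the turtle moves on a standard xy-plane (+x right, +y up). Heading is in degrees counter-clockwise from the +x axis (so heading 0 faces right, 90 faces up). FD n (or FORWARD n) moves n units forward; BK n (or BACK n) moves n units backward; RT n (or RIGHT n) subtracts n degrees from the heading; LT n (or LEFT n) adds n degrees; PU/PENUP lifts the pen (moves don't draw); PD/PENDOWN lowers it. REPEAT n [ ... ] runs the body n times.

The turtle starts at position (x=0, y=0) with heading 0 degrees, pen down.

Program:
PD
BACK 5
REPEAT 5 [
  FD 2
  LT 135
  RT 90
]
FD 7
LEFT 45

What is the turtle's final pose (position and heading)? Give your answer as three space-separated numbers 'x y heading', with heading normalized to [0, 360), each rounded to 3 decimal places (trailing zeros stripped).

Answer: -9.95 -0.121 270

Derivation:
Executing turtle program step by step:
Start: pos=(0,0), heading=0, pen down
PD: pen down
BK 5: (0,0) -> (-5,0) [heading=0, draw]
REPEAT 5 [
  -- iteration 1/5 --
  FD 2: (-5,0) -> (-3,0) [heading=0, draw]
  LT 135: heading 0 -> 135
  RT 90: heading 135 -> 45
  -- iteration 2/5 --
  FD 2: (-3,0) -> (-1.586,1.414) [heading=45, draw]
  LT 135: heading 45 -> 180
  RT 90: heading 180 -> 90
  -- iteration 3/5 --
  FD 2: (-1.586,1.414) -> (-1.586,3.414) [heading=90, draw]
  LT 135: heading 90 -> 225
  RT 90: heading 225 -> 135
  -- iteration 4/5 --
  FD 2: (-1.586,3.414) -> (-3,4.828) [heading=135, draw]
  LT 135: heading 135 -> 270
  RT 90: heading 270 -> 180
  -- iteration 5/5 --
  FD 2: (-3,4.828) -> (-5,4.828) [heading=180, draw]
  LT 135: heading 180 -> 315
  RT 90: heading 315 -> 225
]
FD 7: (-5,4.828) -> (-9.95,-0.121) [heading=225, draw]
LT 45: heading 225 -> 270
Final: pos=(-9.95,-0.121), heading=270, 7 segment(s) drawn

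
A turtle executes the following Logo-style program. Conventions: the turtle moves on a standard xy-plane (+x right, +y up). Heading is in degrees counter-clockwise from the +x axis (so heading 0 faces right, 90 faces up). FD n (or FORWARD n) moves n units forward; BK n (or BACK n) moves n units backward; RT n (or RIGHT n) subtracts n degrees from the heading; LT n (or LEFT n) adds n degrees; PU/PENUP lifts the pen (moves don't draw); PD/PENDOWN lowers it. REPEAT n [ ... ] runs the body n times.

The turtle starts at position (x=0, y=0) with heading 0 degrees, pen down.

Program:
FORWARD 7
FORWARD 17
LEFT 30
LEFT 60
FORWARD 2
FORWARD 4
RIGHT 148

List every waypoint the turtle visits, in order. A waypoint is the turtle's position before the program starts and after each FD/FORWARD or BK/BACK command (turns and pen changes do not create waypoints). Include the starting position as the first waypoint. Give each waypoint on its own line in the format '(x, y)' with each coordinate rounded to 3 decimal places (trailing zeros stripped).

Answer: (0, 0)
(7, 0)
(24, 0)
(24, 2)
(24, 6)

Derivation:
Executing turtle program step by step:
Start: pos=(0,0), heading=0, pen down
FD 7: (0,0) -> (7,0) [heading=0, draw]
FD 17: (7,0) -> (24,0) [heading=0, draw]
LT 30: heading 0 -> 30
LT 60: heading 30 -> 90
FD 2: (24,0) -> (24,2) [heading=90, draw]
FD 4: (24,2) -> (24,6) [heading=90, draw]
RT 148: heading 90 -> 302
Final: pos=(24,6), heading=302, 4 segment(s) drawn
Waypoints (5 total):
(0, 0)
(7, 0)
(24, 0)
(24, 2)
(24, 6)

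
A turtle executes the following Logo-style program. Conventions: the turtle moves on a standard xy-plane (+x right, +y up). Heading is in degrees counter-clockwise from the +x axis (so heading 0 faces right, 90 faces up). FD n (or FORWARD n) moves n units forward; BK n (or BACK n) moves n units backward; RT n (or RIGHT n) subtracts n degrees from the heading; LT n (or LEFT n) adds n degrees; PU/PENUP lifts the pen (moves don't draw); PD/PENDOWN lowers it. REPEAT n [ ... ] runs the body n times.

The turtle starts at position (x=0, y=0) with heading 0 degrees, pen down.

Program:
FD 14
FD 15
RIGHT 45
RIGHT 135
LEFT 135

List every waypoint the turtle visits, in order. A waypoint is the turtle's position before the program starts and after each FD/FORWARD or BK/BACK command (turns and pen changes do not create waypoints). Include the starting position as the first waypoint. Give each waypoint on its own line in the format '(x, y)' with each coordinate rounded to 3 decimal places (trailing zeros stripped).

Executing turtle program step by step:
Start: pos=(0,0), heading=0, pen down
FD 14: (0,0) -> (14,0) [heading=0, draw]
FD 15: (14,0) -> (29,0) [heading=0, draw]
RT 45: heading 0 -> 315
RT 135: heading 315 -> 180
LT 135: heading 180 -> 315
Final: pos=(29,0), heading=315, 2 segment(s) drawn
Waypoints (3 total):
(0, 0)
(14, 0)
(29, 0)

Answer: (0, 0)
(14, 0)
(29, 0)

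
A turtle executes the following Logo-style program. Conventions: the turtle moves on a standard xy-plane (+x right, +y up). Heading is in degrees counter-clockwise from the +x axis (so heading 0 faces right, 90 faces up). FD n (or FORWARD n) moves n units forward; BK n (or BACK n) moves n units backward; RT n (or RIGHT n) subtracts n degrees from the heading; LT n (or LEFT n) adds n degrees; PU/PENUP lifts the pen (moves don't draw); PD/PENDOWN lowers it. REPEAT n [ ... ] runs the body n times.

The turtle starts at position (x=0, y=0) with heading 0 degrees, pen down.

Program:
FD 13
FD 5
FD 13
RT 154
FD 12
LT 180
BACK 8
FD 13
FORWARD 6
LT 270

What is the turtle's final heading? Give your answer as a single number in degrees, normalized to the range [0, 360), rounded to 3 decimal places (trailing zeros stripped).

Answer: 296

Derivation:
Executing turtle program step by step:
Start: pos=(0,0), heading=0, pen down
FD 13: (0,0) -> (13,0) [heading=0, draw]
FD 5: (13,0) -> (18,0) [heading=0, draw]
FD 13: (18,0) -> (31,0) [heading=0, draw]
RT 154: heading 0 -> 206
FD 12: (31,0) -> (20.214,-5.26) [heading=206, draw]
LT 180: heading 206 -> 26
BK 8: (20.214,-5.26) -> (13.024,-8.767) [heading=26, draw]
FD 13: (13.024,-8.767) -> (24.708,-3.069) [heading=26, draw]
FD 6: (24.708,-3.069) -> (30.101,-0.438) [heading=26, draw]
LT 270: heading 26 -> 296
Final: pos=(30.101,-0.438), heading=296, 7 segment(s) drawn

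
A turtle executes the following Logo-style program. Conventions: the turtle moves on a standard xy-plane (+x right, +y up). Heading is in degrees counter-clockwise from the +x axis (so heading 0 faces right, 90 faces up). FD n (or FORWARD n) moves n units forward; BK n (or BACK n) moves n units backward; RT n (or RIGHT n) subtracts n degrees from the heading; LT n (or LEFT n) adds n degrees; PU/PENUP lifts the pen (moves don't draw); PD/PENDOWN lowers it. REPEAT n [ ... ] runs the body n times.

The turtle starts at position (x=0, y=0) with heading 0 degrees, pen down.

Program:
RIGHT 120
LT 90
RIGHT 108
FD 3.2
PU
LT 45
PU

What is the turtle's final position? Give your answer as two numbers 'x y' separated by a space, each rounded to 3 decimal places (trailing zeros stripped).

Executing turtle program step by step:
Start: pos=(0,0), heading=0, pen down
RT 120: heading 0 -> 240
LT 90: heading 240 -> 330
RT 108: heading 330 -> 222
FD 3.2: (0,0) -> (-2.378,-2.141) [heading=222, draw]
PU: pen up
LT 45: heading 222 -> 267
PU: pen up
Final: pos=(-2.378,-2.141), heading=267, 1 segment(s) drawn

Answer: -2.378 -2.141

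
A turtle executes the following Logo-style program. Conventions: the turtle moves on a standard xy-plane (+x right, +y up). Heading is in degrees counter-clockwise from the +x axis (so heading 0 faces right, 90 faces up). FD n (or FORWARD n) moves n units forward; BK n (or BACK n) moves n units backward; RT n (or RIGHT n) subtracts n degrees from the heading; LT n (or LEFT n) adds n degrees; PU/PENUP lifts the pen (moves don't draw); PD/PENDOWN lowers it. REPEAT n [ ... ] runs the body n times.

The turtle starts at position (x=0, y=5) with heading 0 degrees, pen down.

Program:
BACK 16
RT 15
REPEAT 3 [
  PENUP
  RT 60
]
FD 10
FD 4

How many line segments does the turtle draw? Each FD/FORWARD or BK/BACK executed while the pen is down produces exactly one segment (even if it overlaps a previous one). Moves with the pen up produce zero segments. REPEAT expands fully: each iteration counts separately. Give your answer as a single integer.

Answer: 1

Derivation:
Executing turtle program step by step:
Start: pos=(0,5), heading=0, pen down
BK 16: (0,5) -> (-16,5) [heading=0, draw]
RT 15: heading 0 -> 345
REPEAT 3 [
  -- iteration 1/3 --
  PU: pen up
  RT 60: heading 345 -> 285
  -- iteration 2/3 --
  PU: pen up
  RT 60: heading 285 -> 225
  -- iteration 3/3 --
  PU: pen up
  RT 60: heading 225 -> 165
]
FD 10: (-16,5) -> (-25.659,7.588) [heading=165, move]
FD 4: (-25.659,7.588) -> (-29.523,8.623) [heading=165, move]
Final: pos=(-29.523,8.623), heading=165, 1 segment(s) drawn
Segments drawn: 1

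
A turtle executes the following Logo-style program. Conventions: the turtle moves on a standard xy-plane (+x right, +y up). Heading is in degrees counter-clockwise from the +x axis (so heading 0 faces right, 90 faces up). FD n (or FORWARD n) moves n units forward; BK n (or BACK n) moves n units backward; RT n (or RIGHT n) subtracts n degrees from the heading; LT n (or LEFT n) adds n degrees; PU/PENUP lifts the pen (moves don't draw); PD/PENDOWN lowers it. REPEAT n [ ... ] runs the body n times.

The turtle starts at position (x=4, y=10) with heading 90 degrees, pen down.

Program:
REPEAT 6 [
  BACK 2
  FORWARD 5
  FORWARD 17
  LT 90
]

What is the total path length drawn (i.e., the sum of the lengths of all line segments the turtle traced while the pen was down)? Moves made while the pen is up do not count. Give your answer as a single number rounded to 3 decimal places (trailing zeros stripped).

Executing turtle program step by step:
Start: pos=(4,10), heading=90, pen down
REPEAT 6 [
  -- iteration 1/6 --
  BK 2: (4,10) -> (4,8) [heading=90, draw]
  FD 5: (4,8) -> (4,13) [heading=90, draw]
  FD 17: (4,13) -> (4,30) [heading=90, draw]
  LT 90: heading 90 -> 180
  -- iteration 2/6 --
  BK 2: (4,30) -> (6,30) [heading=180, draw]
  FD 5: (6,30) -> (1,30) [heading=180, draw]
  FD 17: (1,30) -> (-16,30) [heading=180, draw]
  LT 90: heading 180 -> 270
  -- iteration 3/6 --
  BK 2: (-16,30) -> (-16,32) [heading=270, draw]
  FD 5: (-16,32) -> (-16,27) [heading=270, draw]
  FD 17: (-16,27) -> (-16,10) [heading=270, draw]
  LT 90: heading 270 -> 0
  -- iteration 4/6 --
  BK 2: (-16,10) -> (-18,10) [heading=0, draw]
  FD 5: (-18,10) -> (-13,10) [heading=0, draw]
  FD 17: (-13,10) -> (4,10) [heading=0, draw]
  LT 90: heading 0 -> 90
  -- iteration 5/6 --
  BK 2: (4,10) -> (4,8) [heading=90, draw]
  FD 5: (4,8) -> (4,13) [heading=90, draw]
  FD 17: (4,13) -> (4,30) [heading=90, draw]
  LT 90: heading 90 -> 180
  -- iteration 6/6 --
  BK 2: (4,30) -> (6,30) [heading=180, draw]
  FD 5: (6,30) -> (1,30) [heading=180, draw]
  FD 17: (1,30) -> (-16,30) [heading=180, draw]
  LT 90: heading 180 -> 270
]
Final: pos=(-16,30), heading=270, 18 segment(s) drawn

Segment lengths:
  seg 1: (4,10) -> (4,8), length = 2
  seg 2: (4,8) -> (4,13), length = 5
  seg 3: (4,13) -> (4,30), length = 17
  seg 4: (4,30) -> (6,30), length = 2
  seg 5: (6,30) -> (1,30), length = 5
  seg 6: (1,30) -> (-16,30), length = 17
  seg 7: (-16,30) -> (-16,32), length = 2
  seg 8: (-16,32) -> (-16,27), length = 5
  seg 9: (-16,27) -> (-16,10), length = 17
  seg 10: (-16,10) -> (-18,10), length = 2
  seg 11: (-18,10) -> (-13,10), length = 5
  seg 12: (-13,10) -> (4,10), length = 17
  seg 13: (4,10) -> (4,8), length = 2
  seg 14: (4,8) -> (4,13), length = 5
  seg 15: (4,13) -> (4,30), length = 17
  seg 16: (4,30) -> (6,30), length = 2
  seg 17: (6,30) -> (1,30), length = 5
  seg 18: (1,30) -> (-16,30), length = 17
Total = 144

Answer: 144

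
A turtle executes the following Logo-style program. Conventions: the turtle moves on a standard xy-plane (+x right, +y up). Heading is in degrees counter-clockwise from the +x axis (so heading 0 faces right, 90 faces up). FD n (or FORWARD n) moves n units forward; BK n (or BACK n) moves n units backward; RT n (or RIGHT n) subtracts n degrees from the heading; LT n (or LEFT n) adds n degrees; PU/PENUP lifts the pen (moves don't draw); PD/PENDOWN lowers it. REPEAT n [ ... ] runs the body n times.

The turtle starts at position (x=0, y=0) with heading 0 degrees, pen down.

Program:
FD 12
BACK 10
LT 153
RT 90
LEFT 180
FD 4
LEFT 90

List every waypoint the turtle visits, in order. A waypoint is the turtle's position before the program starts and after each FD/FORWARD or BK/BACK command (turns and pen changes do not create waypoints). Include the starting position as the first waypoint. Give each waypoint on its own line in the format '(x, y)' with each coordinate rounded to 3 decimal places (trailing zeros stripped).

Executing turtle program step by step:
Start: pos=(0,0), heading=0, pen down
FD 12: (0,0) -> (12,0) [heading=0, draw]
BK 10: (12,0) -> (2,0) [heading=0, draw]
LT 153: heading 0 -> 153
RT 90: heading 153 -> 63
LT 180: heading 63 -> 243
FD 4: (2,0) -> (0.184,-3.564) [heading=243, draw]
LT 90: heading 243 -> 333
Final: pos=(0.184,-3.564), heading=333, 3 segment(s) drawn
Waypoints (4 total):
(0, 0)
(12, 0)
(2, 0)
(0.184, -3.564)

Answer: (0, 0)
(12, 0)
(2, 0)
(0.184, -3.564)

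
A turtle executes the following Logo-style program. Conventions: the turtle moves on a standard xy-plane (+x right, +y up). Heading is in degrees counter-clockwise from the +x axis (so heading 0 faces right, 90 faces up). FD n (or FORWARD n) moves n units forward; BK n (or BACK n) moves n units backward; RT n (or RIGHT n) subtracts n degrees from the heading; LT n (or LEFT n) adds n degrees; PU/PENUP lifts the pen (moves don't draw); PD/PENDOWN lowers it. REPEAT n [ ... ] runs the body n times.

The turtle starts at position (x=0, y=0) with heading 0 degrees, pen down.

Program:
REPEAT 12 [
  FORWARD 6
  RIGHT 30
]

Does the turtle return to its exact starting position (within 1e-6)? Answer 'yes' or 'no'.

Executing turtle program step by step:
Start: pos=(0,0), heading=0, pen down
REPEAT 12 [
  -- iteration 1/12 --
  FD 6: (0,0) -> (6,0) [heading=0, draw]
  RT 30: heading 0 -> 330
  -- iteration 2/12 --
  FD 6: (6,0) -> (11.196,-3) [heading=330, draw]
  RT 30: heading 330 -> 300
  -- iteration 3/12 --
  FD 6: (11.196,-3) -> (14.196,-8.196) [heading=300, draw]
  RT 30: heading 300 -> 270
  -- iteration 4/12 --
  FD 6: (14.196,-8.196) -> (14.196,-14.196) [heading=270, draw]
  RT 30: heading 270 -> 240
  -- iteration 5/12 --
  FD 6: (14.196,-14.196) -> (11.196,-19.392) [heading=240, draw]
  RT 30: heading 240 -> 210
  -- iteration 6/12 --
  FD 6: (11.196,-19.392) -> (6,-22.392) [heading=210, draw]
  RT 30: heading 210 -> 180
  -- iteration 7/12 --
  FD 6: (6,-22.392) -> (0,-22.392) [heading=180, draw]
  RT 30: heading 180 -> 150
  -- iteration 8/12 --
  FD 6: (0,-22.392) -> (-5.196,-19.392) [heading=150, draw]
  RT 30: heading 150 -> 120
  -- iteration 9/12 --
  FD 6: (-5.196,-19.392) -> (-8.196,-14.196) [heading=120, draw]
  RT 30: heading 120 -> 90
  -- iteration 10/12 --
  FD 6: (-8.196,-14.196) -> (-8.196,-8.196) [heading=90, draw]
  RT 30: heading 90 -> 60
  -- iteration 11/12 --
  FD 6: (-8.196,-8.196) -> (-5.196,-3) [heading=60, draw]
  RT 30: heading 60 -> 30
  -- iteration 12/12 --
  FD 6: (-5.196,-3) -> (0,0) [heading=30, draw]
  RT 30: heading 30 -> 0
]
Final: pos=(0,0), heading=0, 12 segment(s) drawn

Start position: (0, 0)
Final position: (0, 0)
Distance = 0; < 1e-6 -> CLOSED

Answer: yes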